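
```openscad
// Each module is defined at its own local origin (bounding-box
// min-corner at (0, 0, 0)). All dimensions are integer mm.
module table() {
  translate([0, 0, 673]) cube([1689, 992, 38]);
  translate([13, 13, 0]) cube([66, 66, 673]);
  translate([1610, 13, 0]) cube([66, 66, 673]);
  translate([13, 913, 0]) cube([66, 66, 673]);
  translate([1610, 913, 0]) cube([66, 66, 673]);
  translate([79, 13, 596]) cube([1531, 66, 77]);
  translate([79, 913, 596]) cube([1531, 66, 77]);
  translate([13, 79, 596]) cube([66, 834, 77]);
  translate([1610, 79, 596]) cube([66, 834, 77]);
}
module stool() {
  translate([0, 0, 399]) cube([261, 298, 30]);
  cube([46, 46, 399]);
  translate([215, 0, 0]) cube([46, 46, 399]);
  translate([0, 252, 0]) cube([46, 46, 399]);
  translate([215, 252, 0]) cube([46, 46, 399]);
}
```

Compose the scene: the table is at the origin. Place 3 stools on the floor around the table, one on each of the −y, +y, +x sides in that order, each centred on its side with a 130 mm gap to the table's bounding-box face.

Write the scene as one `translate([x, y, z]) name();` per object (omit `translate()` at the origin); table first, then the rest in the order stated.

table();
translate([714, -428, 0]) stool();
translate([714, 1122, 0]) stool();
translate([1819, 347, 0]) stool();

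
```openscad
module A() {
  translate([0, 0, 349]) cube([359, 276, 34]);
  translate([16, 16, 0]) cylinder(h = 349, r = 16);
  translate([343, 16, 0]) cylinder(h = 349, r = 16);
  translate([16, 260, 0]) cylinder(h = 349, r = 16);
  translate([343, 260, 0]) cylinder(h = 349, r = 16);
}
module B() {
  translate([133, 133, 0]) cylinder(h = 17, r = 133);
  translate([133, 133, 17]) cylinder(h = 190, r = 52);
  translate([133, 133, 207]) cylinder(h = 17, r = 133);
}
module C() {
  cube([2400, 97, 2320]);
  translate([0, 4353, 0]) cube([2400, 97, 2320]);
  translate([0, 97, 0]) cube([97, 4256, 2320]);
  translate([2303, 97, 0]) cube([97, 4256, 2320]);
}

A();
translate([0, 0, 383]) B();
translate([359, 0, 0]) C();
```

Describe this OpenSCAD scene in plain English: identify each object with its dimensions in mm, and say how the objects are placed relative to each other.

A is a four-legged stool. The seat is a 359×276×34 mm slab whose top surface is at z = 383 mm; four round legs, each 32 mm in diameter, run from the floor (z = 0) to the underside of the seat, each leg's axis is inset half a diameter from the nearest pair of seat edges (so the leg's bounding box is flush with the corner).

B is a spool: two coaxial disc flanges of radius 133 mm and thickness 17 mm, joined by a core cylinder of radius 52 mm and height 190 mm. The lower flange rests on z = 0 and the three cylinders share a vertical axis.

C is a box-shaped house frame (walls only): outside footprint 2400×4450 mm, wall height 2320 mm, wall thickness 97 mm. The two y-facing walls run the full x-width; the two x-facing walls fit between the inner faces of the y-facing walls.

The spool is on top of the stool. The house frame is against the stool's +x side, with their −y faces flush.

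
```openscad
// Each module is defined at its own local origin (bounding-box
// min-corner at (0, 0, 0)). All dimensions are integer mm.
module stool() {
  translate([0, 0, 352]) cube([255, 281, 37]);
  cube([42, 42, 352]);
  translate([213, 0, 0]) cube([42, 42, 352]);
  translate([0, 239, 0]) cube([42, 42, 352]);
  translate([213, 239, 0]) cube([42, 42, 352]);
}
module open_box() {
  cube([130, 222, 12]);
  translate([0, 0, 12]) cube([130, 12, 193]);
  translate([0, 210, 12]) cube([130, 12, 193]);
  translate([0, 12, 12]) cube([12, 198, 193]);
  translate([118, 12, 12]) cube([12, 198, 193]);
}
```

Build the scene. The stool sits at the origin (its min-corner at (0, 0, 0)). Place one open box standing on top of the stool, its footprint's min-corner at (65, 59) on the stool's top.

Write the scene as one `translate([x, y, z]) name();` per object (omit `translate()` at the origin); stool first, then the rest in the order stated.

stool();
translate([65, 59, 389]) open_box();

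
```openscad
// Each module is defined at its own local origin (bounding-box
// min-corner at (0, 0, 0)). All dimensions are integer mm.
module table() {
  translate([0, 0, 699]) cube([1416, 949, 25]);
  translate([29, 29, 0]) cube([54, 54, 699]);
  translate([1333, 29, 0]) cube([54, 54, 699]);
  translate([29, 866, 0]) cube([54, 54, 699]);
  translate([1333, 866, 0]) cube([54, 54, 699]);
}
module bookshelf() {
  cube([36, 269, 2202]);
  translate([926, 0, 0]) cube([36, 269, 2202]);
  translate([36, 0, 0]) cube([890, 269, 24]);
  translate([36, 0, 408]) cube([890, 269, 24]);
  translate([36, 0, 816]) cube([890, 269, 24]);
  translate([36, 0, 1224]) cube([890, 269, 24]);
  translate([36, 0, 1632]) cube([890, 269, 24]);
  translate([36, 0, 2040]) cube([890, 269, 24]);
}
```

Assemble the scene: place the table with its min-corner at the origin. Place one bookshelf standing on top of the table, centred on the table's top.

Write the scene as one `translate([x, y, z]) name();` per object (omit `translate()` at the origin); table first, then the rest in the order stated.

table();
translate([227, 340, 724]) bookshelf();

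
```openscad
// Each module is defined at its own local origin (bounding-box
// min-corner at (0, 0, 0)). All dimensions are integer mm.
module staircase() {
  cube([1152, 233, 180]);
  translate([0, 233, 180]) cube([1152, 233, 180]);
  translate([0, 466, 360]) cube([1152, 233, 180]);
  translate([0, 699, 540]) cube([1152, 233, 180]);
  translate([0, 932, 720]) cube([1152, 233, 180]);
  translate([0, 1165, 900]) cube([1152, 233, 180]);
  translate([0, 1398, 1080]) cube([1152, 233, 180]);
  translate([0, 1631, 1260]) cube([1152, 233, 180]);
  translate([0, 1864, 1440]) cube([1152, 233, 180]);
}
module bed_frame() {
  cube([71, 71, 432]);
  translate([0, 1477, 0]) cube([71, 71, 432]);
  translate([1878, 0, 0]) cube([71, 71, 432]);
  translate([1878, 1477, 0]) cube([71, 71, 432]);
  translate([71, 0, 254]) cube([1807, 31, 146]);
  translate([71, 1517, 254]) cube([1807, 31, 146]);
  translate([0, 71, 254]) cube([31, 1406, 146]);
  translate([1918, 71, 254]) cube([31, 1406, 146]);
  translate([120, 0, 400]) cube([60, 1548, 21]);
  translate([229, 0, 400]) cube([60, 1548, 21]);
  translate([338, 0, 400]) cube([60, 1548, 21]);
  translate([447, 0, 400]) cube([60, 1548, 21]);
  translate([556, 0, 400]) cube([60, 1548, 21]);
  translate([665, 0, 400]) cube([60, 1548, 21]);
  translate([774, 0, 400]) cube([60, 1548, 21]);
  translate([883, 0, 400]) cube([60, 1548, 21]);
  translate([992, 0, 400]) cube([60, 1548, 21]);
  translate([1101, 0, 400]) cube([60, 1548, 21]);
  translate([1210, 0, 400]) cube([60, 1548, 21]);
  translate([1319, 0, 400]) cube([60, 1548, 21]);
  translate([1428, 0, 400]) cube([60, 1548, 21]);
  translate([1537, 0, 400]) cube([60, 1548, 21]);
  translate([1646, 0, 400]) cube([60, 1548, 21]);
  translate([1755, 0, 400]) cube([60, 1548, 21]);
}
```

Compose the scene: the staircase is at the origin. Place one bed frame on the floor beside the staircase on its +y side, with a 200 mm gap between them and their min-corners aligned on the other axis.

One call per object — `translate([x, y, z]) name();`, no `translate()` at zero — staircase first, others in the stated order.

staircase();
translate([0, 2297, 0]) bed_frame();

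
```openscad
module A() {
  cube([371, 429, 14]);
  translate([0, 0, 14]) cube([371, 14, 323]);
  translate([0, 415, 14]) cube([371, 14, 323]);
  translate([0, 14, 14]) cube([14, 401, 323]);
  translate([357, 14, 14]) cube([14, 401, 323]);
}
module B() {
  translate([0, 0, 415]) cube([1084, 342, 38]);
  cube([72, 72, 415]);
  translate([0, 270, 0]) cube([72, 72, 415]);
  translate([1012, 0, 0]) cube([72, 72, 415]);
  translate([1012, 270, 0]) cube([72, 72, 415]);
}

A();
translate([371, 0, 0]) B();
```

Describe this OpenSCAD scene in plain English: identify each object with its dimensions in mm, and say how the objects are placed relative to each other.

A is an open storage box with external size 371×429×337 mm and wall thickness 14 mm (the base is also 14 mm thick). The base covers the whole footprint; the four walls stand on the base, with the y-facing walls full-width and the x-facing walls fitting between their inner faces.

B is a long wooden bench with a 1084 mm (x) × 342 mm (y) seat, 38 mm thick, its top surface 453 mm above the floor. Four 72 mm square legs at the seat corners, flush with the edges, run from z = 0 to the seat underside.

The bench is against the open box's +x side, with their −y faces flush.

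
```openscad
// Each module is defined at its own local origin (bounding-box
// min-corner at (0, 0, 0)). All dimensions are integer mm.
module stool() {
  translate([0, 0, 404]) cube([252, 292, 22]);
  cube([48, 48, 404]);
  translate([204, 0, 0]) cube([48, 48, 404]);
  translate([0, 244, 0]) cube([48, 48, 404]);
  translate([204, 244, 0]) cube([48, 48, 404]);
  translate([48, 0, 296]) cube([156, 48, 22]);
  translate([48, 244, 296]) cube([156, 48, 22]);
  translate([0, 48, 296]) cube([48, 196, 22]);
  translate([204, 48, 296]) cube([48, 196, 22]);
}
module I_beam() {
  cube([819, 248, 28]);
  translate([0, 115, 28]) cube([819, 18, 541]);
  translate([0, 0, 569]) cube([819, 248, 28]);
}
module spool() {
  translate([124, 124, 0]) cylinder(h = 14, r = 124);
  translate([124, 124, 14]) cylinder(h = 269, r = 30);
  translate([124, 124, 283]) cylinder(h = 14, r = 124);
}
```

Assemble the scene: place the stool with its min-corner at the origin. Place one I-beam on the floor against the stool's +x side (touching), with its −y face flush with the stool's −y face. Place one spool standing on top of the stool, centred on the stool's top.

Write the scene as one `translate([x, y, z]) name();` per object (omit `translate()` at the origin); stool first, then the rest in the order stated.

stool();
translate([252, 0, 0]) I_beam();
translate([2, 22, 426]) spool();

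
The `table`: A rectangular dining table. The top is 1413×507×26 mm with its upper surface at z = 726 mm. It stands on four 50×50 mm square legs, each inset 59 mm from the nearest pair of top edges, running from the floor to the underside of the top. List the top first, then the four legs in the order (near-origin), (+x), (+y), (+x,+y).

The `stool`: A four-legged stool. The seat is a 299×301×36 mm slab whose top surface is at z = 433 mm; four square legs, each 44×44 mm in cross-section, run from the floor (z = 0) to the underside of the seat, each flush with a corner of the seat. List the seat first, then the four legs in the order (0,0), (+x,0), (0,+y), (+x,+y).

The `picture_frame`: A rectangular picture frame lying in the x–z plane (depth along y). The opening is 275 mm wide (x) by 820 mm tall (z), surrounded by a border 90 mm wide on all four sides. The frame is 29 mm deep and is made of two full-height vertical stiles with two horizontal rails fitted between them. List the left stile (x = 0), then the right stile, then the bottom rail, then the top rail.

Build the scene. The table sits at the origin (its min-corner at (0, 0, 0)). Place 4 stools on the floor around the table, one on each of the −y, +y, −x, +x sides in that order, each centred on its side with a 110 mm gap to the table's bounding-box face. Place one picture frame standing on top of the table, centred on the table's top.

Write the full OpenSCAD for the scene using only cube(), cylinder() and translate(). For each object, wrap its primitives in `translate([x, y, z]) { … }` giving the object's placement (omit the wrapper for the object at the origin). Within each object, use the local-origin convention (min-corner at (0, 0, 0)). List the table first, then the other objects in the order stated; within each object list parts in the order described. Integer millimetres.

translate([0, 0, 700]) cube([1413, 507, 26]);
translate([59, 59, 0]) cube([50, 50, 700]);
translate([1304, 59, 0]) cube([50, 50, 700]);
translate([59, 398, 0]) cube([50, 50, 700]);
translate([1304, 398, 0]) cube([50, 50, 700]);
translate([557, -411, 0]) {
  translate([0, 0, 397]) cube([299, 301, 36]);
  cube([44, 44, 397]);
  translate([255, 0, 0]) cube([44, 44, 397]);
  translate([0, 257, 0]) cube([44, 44, 397]);
  translate([255, 257, 0]) cube([44, 44, 397]);
}
translate([557, 617, 0]) {
  translate([0, 0, 397]) cube([299, 301, 36]);
  cube([44, 44, 397]);
  translate([255, 0, 0]) cube([44, 44, 397]);
  translate([0, 257, 0]) cube([44, 44, 397]);
  translate([255, 257, 0]) cube([44, 44, 397]);
}
translate([-409, 103, 0]) {
  translate([0, 0, 397]) cube([299, 301, 36]);
  cube([44, 44, 397]);
  translate([255, 0, 0]) cube([44, 44, 397]);
  translate([0, 257, 0]) cube([44, 44, 397]);
  translate([255, 257, 0]) cube([44, 44, 397]);
}
translate([1523, 103, 0]) {
  translate([0, 0, 397]) cube([299, 301, 36]);
  cube([44, 44, 397]);
  translate([255, 0, 0]) cube([44, 44, 397]);
  translate([0, 257, 0]) cube([44, 44, 397]);
  translate([255, 257, 0]) cube([44, 44, 397]);
}
translate([479, 239, 726]) {
  cube([90, 29, 1000]);
  translate([365, 0, 0]) cube([90, 29, 1000]);
  translate([90, 0, 0]) cube([275, 29, 90]);
  translate([90, 0, 910]) cube([275, 29, 90]);
}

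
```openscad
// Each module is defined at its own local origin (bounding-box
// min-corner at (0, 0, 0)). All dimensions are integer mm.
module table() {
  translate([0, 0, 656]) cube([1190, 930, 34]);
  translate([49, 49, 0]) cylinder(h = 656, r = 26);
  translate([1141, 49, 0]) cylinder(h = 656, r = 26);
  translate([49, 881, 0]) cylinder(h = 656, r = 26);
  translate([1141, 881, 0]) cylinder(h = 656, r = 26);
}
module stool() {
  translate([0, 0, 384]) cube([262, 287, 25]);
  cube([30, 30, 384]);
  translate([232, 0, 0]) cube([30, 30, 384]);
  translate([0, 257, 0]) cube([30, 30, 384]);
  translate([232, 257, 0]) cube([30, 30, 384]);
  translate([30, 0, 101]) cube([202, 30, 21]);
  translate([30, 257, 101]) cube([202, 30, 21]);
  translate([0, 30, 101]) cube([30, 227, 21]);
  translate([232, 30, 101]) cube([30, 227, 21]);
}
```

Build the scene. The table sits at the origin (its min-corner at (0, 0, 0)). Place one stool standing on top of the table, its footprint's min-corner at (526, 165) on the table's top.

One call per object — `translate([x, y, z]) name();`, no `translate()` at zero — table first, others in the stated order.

table();
translate([526, 165, 690]) stool();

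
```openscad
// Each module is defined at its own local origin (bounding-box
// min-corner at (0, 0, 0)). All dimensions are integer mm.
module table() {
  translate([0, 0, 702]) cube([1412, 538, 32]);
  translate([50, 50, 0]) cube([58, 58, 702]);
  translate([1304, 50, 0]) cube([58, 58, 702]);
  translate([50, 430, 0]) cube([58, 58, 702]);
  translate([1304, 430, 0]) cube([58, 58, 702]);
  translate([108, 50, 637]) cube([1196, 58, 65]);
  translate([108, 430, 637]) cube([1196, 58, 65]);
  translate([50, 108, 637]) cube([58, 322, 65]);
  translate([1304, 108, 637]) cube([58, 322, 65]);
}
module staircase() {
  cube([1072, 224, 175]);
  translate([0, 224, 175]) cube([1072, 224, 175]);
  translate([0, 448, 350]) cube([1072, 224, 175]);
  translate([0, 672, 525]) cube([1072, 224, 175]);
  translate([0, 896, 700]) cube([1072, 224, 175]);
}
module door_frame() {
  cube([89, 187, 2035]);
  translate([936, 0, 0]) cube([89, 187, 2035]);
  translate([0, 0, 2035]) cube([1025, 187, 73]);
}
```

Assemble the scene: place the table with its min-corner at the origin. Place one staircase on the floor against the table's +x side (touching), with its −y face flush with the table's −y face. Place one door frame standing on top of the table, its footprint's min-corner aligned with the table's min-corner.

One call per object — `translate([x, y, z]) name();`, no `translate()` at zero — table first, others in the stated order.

table();
translate([1412, 0, 0]) staircase();
translate([0, 0, 734]) door_frame();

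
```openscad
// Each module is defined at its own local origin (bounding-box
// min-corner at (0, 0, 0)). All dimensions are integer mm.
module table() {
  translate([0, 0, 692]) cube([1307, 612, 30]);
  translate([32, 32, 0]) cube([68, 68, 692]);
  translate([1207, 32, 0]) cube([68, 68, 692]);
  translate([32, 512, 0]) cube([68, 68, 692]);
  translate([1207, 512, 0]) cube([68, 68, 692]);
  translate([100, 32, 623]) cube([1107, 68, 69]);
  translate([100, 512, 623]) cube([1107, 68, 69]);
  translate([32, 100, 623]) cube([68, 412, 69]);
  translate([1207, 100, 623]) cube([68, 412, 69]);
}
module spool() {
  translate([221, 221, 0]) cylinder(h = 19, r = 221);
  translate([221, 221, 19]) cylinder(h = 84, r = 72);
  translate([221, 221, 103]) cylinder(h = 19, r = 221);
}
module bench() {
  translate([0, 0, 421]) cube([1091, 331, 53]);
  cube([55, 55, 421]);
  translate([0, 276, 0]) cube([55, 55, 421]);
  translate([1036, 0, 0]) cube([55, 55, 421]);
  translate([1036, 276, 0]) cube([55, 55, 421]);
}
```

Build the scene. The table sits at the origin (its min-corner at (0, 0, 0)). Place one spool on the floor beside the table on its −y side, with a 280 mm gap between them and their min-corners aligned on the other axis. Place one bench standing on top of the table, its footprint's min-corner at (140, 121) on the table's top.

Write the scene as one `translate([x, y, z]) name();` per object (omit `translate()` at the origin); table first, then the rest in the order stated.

table();
translate([0, -722, 0]) spool();
translate([140, 121, 722]) bench();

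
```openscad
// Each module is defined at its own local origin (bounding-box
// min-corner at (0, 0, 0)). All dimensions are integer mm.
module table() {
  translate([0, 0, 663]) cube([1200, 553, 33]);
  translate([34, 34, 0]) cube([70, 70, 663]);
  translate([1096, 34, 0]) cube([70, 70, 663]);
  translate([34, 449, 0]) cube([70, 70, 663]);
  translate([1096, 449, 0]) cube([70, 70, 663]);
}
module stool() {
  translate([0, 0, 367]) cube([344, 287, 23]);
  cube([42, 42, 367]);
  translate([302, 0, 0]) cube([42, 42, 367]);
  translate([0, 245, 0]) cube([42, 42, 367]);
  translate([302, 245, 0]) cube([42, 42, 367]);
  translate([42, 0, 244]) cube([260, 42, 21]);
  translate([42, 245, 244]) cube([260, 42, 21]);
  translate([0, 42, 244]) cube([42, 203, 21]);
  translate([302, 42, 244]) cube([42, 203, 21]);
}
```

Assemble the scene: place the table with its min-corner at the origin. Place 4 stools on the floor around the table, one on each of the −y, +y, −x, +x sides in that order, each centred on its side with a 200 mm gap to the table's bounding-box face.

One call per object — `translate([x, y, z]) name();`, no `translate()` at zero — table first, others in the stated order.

table();
translate([428, -487, 0]) stool();
translate([428, 753, 0]) stool();
translate([-544, 133, 0]) stool();
translate([1400, 133, 0]) stool();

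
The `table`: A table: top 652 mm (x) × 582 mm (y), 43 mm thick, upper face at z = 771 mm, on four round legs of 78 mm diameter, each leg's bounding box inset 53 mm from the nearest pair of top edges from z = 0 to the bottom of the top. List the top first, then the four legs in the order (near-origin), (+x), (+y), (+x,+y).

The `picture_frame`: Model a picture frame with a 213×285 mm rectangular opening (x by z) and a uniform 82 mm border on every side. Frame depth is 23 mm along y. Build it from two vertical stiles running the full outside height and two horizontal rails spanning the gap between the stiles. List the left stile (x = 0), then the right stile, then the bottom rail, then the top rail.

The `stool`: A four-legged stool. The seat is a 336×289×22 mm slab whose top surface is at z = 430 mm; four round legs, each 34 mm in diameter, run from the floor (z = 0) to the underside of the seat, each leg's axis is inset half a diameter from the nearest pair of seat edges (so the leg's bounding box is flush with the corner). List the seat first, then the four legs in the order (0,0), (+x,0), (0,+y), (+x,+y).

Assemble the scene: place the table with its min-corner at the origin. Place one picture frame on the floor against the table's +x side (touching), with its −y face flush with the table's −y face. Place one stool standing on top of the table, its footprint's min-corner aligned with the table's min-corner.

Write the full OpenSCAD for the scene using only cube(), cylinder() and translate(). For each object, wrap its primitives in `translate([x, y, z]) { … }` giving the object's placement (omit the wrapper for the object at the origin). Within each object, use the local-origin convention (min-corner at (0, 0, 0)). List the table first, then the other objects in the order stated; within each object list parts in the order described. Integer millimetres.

translate([0, 0, 728]) cube([652, 582, 43]);
translate([92, 92, 0]) cylinder(h = 728, r = 39);
translate([560, 92, 0]) cylinder(h = 728, r = 39);
translate([92, 490, 0]) cylinder(h = 728, r = 39);
translate([560, 490, 0]) cylinder(h = 728, r = 39);
translate([652, 0, 0]) {
  cube([82, 23, 449]);
  translate([295, 0, 0]) cube([82, 23, 449]);
  translate([82, 0, 0]) cube([213, 23, 82]);
  translate([82, 0, 367]) cube([213, 23, 82]);
}
translate([0, 0, 771]) {
  translate([0, 0, 408]) cube([336, 289, 22]);
  translate([17, 17, 0]) cylinder(h = 408, r = 17);
  translate([319, 17, 0]) cylinder(h = 408, r = 17);
  translate([17, 272, 0]) cylinder(h = 408, r = 17);
  translate([319, 272, 0]) cylinder(h = 408, r = 17);
}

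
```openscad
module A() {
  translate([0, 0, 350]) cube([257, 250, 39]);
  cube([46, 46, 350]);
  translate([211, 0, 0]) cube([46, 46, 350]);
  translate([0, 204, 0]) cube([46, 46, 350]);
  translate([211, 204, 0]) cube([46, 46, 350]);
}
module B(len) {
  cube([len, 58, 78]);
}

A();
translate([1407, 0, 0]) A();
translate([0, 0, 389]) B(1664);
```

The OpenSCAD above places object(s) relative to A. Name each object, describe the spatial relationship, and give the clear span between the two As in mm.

Second stool starts at x = 1407; first ends at x = 257; clear span = 1407 − 257 = 1150 mm.

A is a stool. B is a beam. A beam spans the tops of two stools. The clear span between the two stools is 1150 mm.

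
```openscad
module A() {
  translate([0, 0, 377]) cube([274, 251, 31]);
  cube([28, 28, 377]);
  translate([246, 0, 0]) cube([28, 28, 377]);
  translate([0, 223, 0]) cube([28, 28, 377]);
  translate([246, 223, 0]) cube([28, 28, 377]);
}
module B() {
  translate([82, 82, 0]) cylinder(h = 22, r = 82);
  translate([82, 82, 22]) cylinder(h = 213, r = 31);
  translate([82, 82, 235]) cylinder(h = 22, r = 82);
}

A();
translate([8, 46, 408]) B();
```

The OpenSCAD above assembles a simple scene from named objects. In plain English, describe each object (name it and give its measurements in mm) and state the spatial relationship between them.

A is a four-legged stool. The seat is 274×251 mm, 31 mm thick, top at z = 408 mm. It stands on four square legs, each 28×28 mm in cross-section, from z = 0 to the seat underside, each flush with a corner of the seat.

B is a spool: two coaxial disc flanges of radius 82 mm and thickness 22 mm, joined by a core cylinder of radius 31 mm and height 213 mm. The lower flange rests on z = 0 and the three cylinders share a vertical axis.

The spool is on top of the stool.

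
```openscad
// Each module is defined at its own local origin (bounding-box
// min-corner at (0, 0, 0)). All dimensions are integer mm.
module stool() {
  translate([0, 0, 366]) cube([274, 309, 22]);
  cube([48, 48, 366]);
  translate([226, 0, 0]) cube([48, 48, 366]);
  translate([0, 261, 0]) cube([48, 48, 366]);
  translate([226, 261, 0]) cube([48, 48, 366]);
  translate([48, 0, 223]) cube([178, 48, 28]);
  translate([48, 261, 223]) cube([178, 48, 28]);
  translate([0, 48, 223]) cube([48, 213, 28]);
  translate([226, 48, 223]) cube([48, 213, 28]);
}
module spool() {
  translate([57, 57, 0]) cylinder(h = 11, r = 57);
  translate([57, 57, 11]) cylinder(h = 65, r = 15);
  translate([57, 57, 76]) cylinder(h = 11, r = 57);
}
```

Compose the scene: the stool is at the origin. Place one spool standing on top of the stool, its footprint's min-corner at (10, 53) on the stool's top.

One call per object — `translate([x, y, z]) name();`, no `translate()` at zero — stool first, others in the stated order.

stool();
translate([10, 53, 388]) spool();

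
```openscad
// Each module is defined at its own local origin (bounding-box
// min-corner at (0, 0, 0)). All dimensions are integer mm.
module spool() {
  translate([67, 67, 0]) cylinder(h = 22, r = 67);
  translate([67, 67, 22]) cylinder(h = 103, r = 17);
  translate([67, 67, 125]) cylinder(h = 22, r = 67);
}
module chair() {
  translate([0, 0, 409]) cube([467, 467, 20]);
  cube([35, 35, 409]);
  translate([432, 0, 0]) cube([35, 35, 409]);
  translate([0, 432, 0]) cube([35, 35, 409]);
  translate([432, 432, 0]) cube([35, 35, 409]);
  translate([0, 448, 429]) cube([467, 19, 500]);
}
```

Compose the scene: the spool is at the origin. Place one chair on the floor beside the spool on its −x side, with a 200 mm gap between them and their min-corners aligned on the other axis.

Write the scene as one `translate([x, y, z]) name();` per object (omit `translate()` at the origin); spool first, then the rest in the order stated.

spool();
translate([-667, 0, 0]) chair();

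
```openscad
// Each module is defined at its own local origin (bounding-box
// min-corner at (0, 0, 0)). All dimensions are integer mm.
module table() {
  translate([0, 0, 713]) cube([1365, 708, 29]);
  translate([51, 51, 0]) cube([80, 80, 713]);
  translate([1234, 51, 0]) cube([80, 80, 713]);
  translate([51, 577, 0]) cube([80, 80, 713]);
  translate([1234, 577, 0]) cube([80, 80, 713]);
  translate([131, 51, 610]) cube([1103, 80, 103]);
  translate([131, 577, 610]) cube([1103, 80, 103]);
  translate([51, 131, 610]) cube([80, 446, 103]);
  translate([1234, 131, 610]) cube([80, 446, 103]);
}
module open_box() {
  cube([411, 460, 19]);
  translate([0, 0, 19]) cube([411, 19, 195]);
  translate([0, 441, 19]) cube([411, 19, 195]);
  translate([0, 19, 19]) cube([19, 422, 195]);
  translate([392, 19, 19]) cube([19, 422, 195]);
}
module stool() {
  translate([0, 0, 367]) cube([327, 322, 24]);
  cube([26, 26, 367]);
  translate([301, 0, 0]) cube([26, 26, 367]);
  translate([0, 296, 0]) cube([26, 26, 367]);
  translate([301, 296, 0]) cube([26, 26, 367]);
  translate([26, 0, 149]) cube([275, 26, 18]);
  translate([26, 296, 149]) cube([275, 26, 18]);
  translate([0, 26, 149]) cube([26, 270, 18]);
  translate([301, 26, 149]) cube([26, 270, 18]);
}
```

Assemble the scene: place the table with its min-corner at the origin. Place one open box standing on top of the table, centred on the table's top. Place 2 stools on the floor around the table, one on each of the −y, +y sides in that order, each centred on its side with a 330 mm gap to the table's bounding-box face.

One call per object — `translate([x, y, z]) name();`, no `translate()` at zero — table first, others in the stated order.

table();
translate([477, 124, 742]) open_box();
translate([519, -652, 0]) stool();
translate([519, 1038, 0]) stool();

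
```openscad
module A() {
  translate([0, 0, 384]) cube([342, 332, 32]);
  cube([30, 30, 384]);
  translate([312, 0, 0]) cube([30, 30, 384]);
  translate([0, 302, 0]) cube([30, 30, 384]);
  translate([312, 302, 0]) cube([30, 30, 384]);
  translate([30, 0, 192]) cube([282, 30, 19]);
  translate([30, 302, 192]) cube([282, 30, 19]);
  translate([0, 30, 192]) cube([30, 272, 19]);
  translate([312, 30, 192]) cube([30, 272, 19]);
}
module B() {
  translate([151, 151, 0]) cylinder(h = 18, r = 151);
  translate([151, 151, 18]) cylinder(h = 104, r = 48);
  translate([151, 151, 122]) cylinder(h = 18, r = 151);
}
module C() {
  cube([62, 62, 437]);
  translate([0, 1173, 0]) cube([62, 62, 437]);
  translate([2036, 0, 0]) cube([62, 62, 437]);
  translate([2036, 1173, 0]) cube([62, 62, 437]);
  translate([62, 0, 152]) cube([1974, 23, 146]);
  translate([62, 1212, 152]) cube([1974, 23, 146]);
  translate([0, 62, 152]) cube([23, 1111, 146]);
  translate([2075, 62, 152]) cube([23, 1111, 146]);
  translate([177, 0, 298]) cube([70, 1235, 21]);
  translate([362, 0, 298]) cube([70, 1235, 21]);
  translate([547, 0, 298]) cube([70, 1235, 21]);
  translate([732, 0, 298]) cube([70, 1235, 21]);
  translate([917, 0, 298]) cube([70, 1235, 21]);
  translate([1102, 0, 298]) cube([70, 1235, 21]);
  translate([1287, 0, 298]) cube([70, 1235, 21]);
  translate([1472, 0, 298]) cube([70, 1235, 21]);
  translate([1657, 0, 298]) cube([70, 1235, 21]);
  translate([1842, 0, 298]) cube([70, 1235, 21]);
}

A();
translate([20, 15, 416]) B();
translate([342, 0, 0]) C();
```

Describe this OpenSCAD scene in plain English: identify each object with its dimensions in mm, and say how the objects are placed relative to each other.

A is a four-legged stool. The seat is a 342×332×32 mm slab whose top surface is at z = 416 mm; four square legs, each 30×30 mm in cross-section, run from the floor (z = 0) to the underside of the seat, each flush with a corner of the seat. Four stretchers, 30 mm wide and 19 mm tall, connect adjacent legs with their undersides at z = 192 mm, each running between the inner faces of the legs it joins and aligned with the legs' outer faces on the other axis.

B is a spool: two coaxial disc flanges of radius 151 mm and thickness 18 mm, joined by a core cylinder of radius 48 mm and height 104 mm. The lower flange rests on z = 0 and the three cylinders share a vertical axis.

C is a bed frame 2098 mm long (x) by 1235 mm wide (y). Four 62×62 mm corner posts, 437 mm tall, at the corners of the footprint. Four rails of 23 mm thickness and 146 mm height run between adjacent posts with their undersides at z = 152 mm, their outer faces flush with the outside of the frame (the two x-running rails run between the posts' inner faces; the two y-running rails run between the posts' inner faces). 10 slats, each 70 mm wide (x) and 21 mm thick, lie across the top of the two x-running rails, running the full 1235 mm width of the frame in y; the slats are evenly spaced along x between the inner faces of the end posts with equal gaps (rounded down to the nearest mm) at the −x end and between each pair — any rounding remainder accumulates at the +x end.

The spool is on top of the stool, centred. The bed frame is against the stool's +x side, with their −y faces flush.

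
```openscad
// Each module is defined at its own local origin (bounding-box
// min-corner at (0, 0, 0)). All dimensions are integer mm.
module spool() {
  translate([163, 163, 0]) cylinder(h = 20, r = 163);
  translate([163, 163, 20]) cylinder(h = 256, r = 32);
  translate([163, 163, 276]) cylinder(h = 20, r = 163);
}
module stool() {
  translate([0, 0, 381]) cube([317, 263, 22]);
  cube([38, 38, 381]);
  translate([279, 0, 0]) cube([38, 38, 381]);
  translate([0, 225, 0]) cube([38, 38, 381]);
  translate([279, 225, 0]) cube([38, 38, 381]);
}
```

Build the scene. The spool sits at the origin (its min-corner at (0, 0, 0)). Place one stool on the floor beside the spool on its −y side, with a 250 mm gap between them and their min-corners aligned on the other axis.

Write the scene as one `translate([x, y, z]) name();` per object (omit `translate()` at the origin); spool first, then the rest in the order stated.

spool();
translate([0, -513, 0]) stool();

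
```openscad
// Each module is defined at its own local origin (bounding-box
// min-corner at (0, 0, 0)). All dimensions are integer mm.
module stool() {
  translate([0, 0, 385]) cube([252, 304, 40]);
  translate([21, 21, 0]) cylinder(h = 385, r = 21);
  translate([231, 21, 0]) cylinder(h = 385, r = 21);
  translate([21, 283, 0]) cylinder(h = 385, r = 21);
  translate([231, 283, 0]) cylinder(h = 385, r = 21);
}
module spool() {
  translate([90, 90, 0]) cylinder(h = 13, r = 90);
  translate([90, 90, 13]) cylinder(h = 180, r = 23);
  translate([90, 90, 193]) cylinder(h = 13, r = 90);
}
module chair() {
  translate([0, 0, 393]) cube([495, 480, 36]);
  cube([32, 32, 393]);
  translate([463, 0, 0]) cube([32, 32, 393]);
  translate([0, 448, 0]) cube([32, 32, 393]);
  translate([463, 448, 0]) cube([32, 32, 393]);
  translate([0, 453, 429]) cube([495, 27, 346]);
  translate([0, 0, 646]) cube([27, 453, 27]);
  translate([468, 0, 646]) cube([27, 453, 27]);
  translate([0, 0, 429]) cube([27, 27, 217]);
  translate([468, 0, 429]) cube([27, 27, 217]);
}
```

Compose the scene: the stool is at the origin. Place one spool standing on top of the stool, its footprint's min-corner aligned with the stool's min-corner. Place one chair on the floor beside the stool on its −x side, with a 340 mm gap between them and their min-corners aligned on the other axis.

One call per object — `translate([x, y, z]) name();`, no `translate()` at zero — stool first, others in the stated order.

stool();
translate([0, 0, 425]) spool();
translate([-835, 0, 0]) chair();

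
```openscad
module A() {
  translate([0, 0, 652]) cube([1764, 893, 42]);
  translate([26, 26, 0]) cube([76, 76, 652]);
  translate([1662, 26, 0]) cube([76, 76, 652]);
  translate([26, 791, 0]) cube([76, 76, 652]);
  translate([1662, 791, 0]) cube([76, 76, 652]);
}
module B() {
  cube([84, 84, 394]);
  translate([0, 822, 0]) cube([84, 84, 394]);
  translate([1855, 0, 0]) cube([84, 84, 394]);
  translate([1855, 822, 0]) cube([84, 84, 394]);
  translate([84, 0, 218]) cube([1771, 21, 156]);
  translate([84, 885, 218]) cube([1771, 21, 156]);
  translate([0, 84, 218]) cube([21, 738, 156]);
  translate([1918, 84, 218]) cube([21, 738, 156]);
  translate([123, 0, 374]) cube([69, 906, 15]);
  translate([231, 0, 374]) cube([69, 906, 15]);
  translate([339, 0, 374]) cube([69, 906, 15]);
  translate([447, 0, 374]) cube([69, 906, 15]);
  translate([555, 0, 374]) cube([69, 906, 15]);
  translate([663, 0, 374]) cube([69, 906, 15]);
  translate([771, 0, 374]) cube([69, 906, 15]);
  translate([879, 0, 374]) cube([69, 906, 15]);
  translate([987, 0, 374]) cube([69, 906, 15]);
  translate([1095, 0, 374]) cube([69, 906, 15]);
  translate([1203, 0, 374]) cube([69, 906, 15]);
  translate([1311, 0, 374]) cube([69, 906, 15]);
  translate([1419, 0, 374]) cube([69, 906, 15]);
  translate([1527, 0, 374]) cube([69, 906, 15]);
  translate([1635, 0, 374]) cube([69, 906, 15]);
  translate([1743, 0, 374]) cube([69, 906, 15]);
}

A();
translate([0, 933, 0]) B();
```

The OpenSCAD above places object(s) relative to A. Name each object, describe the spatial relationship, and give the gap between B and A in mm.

A is a table. B is a bed frame. The bed frame is on the floor beside the table on its +y side. The gap between the bed frame and the table is 40 mm.

The bed frame's nearest face is 40 mm from the table's +y face.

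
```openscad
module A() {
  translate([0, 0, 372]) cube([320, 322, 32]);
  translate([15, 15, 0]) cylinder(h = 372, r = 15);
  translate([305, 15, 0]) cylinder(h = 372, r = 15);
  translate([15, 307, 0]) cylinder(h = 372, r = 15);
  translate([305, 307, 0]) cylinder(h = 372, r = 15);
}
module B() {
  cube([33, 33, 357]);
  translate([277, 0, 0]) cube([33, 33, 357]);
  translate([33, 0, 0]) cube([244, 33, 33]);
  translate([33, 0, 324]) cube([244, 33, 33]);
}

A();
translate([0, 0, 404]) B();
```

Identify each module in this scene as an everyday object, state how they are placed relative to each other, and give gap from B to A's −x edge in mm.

A is a stool. B is a picture frame. The picture frame is on top of the stool. The gap from the picture frame to the stool's −x edge is 0 mm.

The picture frame's min-x is at 0; the stool's min-x is 0; gap = 0 mm.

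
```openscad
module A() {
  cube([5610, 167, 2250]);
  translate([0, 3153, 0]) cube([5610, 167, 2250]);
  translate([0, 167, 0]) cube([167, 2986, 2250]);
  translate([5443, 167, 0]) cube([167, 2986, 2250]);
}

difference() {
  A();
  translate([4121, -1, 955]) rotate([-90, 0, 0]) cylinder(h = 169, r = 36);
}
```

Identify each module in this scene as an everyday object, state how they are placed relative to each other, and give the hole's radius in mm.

A is a house frame. The house frame has a circular hole through its front wall. The hole's radius is 36 mm.

The subtracted cylinder has r = 36 mm.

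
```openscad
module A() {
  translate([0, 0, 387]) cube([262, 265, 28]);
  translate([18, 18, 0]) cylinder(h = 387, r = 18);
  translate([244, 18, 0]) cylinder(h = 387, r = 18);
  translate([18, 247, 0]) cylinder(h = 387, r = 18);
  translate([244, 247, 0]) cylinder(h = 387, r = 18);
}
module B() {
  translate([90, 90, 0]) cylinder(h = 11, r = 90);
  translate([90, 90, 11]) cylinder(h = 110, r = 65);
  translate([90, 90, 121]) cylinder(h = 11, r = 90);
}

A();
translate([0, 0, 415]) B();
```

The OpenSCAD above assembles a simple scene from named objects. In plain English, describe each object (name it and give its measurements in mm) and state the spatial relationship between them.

A is a four-legged stool. The seat is 262×265 mm, 28 mm thick, top at z = 415 mm. It stands on four round legs, each 36 mm in diameter, from z = 0 to the seat underside, each leg's axis is inset half a diameter from the nearest pair of seat edges (so the leg's bounding box is flush with the corner).

B is a spool: two coaxial disc flanges of radius 90 mm and thickness 11 mm, joined by a core cylinder of radius 65 mm and height 110 mm. The lower flange rests on z = 0 and the three cylinders share a vertical axis.

The spool is on top of the stool.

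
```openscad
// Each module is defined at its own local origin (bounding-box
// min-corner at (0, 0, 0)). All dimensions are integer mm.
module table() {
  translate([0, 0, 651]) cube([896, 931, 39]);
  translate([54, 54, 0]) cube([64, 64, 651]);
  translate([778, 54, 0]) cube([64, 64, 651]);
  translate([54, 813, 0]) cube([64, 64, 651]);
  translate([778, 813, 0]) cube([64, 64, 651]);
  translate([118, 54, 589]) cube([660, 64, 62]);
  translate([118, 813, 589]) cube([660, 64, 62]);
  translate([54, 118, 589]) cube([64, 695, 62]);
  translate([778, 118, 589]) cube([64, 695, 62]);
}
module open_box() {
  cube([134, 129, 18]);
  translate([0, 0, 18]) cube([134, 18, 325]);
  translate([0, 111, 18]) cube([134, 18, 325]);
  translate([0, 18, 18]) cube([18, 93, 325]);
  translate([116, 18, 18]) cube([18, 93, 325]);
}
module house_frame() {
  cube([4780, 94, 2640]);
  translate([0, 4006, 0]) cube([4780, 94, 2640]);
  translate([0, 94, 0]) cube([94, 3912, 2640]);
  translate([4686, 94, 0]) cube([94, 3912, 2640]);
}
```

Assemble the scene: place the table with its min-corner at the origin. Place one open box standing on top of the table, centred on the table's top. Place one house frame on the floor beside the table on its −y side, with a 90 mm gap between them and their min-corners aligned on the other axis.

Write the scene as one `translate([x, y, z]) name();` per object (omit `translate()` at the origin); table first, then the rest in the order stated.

table();
translate([381, 401, 690]) open_box();
translate([0, -4190, 0]) house_frame();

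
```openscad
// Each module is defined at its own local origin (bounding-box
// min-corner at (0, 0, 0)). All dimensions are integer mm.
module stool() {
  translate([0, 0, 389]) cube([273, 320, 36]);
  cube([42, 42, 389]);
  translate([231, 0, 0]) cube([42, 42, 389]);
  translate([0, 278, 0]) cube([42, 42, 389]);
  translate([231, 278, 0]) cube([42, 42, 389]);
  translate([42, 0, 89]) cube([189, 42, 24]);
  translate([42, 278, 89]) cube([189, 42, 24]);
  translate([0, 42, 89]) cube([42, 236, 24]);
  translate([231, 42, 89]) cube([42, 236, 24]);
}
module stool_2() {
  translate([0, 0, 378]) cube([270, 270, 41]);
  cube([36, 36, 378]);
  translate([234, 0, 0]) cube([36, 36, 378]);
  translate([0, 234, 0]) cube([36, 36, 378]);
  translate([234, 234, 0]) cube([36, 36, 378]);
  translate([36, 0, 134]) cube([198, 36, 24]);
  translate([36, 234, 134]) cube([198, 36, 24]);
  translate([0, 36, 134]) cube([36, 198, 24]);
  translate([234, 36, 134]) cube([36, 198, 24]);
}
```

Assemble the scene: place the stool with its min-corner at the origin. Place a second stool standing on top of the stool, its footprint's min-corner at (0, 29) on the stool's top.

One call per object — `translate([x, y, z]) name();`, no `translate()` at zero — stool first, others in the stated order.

stool();
translate([0, 29, 425]) stool_2();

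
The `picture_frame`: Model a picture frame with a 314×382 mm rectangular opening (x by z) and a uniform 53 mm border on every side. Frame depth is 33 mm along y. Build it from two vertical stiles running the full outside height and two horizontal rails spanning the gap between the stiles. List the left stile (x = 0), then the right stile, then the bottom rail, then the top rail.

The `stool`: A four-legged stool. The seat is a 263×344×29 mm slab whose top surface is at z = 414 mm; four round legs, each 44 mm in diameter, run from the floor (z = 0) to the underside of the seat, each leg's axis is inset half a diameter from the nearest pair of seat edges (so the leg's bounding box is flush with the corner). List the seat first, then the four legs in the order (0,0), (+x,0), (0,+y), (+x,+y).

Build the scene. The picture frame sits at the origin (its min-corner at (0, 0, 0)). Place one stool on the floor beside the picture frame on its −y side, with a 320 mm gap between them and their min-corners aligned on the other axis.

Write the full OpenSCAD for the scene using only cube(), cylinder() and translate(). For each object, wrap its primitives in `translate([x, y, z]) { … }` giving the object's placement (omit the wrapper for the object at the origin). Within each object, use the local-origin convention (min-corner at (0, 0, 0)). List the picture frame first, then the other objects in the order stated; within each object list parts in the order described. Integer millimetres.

cube([53, 33, 488]);
translate([367, 0, 0]) cube([53, 33, 488]);
translate([53, 0, 0]) cube([314, 33, 53]);
translate([53, 0, 435]) cube([314, 33, 53]);
translate([0, -664, 0]) {
  translate([0, 0, 385]) cube([263, 344, 29]);
  translate([22, 22, 0]) cylinder(h = 385, r = 22);
  translate([241, 22, 0]) cylinder(h = 385, r = 22);
  translate([22, 322, 0]) cylinder(h = 385, r = 22);
  translate([241, 322, 0]) cylinder(h = 385, r = 22);
}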